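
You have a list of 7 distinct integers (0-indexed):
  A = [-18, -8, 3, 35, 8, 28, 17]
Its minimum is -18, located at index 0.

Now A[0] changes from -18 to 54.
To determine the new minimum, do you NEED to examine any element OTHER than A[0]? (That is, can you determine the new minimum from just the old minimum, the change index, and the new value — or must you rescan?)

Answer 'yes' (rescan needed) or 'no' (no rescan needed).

Answer: yes

Derivation:
Old min = -18 at index 0
Change at index 0: -18 -> 54
Index 0 WAS the min and new value 54 > old min -18. Must rescan other elements to find the new min.
Needs rescan: yes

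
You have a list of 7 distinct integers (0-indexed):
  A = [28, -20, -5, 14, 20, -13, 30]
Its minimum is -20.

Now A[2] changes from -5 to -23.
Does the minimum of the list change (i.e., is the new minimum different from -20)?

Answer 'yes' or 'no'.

Answer: yes

Derivation:
Old min = -20
Change: A[2] -5 -> -23
Changed element was NOT the min; min changes only if -23 < -20.
New min = -23; changed? yes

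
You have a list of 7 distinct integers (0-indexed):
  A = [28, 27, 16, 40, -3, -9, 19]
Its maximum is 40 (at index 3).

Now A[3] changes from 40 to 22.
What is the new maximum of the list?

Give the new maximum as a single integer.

Old max = 40 (at index 3)
Change: A[3] 40 -> 22
Changed element WAS the max -> may need rescan.
  Max of remaining elements: 28
  New max = max(22, 28) = 28

Answer: 28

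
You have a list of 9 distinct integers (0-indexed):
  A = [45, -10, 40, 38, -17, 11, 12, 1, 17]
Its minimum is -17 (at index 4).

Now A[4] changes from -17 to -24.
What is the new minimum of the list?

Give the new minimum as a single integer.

Answer: -24

Derivation:
Old min = -17 (at index 4)
Change: A[4] -17 -> -24
Changed element WAS the min. Need to check: is -24 still <= all others?
  Min of remaining elements: -10
  New min = min(-24, -10) = -24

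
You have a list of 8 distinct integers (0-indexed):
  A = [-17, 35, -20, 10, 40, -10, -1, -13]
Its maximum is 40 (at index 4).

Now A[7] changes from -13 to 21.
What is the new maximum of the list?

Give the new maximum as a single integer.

Answer: 40

Derivation:
Old max = 40 (at index 4)
Change: A[7] -13 -> 21
Changed element was NOT the old max.
  New max = max(old_max, new_val) = max(40, 21) = 40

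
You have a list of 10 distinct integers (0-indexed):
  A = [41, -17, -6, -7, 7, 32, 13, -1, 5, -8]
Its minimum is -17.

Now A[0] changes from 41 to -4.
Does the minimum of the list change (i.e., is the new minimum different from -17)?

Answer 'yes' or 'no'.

Answer: no

Derivation:
Old min = -17
Change: A[0] 41 -> -4
Changed element was NOT the min; min changes only if -4 < -17.
New min = -17; changed? no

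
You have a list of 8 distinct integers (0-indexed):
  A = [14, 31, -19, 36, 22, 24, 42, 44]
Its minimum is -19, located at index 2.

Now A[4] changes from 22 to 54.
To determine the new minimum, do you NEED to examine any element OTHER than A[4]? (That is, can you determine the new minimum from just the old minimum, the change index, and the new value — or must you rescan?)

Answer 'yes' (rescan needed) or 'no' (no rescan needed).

Old min = -19 at index 2
Change at index 4: 22 -> 54
Index 4 was NOT the min. New min = min(-19, 54). No rescan of other elements needed.
Needs rescan: no

Answer: no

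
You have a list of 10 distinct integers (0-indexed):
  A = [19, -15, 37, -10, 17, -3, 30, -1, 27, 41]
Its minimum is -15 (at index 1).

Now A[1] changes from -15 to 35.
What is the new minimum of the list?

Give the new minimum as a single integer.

Answer: -10

Derivation:
Old min = -15 (at index 1)
Change: A[1] -15 -> 35
Changed element WAS the min. Need to check: is 35 still <= all others?
  Min of remaining elements: -10
  New min = min(35, -10) = -10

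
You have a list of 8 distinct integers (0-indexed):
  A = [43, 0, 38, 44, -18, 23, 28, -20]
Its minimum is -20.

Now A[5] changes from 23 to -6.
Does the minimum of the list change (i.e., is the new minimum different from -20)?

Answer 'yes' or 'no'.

Old min = -20
Change: A[5] 23 -> -6
Changed element was NOT the min; min changes only if -6 < -20.
New min = -20; changed? no

Answer: no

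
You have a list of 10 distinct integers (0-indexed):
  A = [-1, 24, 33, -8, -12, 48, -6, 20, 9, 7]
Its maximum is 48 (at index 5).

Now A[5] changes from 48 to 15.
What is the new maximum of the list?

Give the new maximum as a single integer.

Old max = 48 (at index 5)
Change: A[5] 48 -> 15
Changed element WAS the max -> may need rescan.
  Max of remaining elements: 33
  New max = max(15, 33) = 33

Answer: 33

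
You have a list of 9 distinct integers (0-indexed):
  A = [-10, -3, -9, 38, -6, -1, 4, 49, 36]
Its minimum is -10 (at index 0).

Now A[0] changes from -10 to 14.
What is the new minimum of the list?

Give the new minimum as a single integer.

Answer: -9

Derivation:
Old min = -10 (at index 0)
Change: A[0] -10 -> 14
Changed element WAS the min. Need to check: is 14 still <= all others?
  Min of remaining elements: -9
  New min = min(14, -9) = -9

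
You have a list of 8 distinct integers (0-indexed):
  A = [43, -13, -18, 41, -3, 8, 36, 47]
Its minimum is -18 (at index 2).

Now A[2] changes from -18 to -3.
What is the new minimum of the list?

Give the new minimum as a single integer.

Old min = -18 (at index 2)
Change: A[2] -18 -> -3
Changed element WAS the min. Need to check: is -3 still <= all others?
  Min of remaining elements: -13
  New min = min(-3, -13) = -13

Answer: -13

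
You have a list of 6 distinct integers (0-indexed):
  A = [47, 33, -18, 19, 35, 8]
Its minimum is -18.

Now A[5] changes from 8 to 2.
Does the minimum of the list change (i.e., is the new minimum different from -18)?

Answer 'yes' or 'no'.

Old min = -18
Change: A[5] 8 -> 2
Changed element was NOT the min; min changes only if 2 < -18.
New min = -18; changed? no

Answer: no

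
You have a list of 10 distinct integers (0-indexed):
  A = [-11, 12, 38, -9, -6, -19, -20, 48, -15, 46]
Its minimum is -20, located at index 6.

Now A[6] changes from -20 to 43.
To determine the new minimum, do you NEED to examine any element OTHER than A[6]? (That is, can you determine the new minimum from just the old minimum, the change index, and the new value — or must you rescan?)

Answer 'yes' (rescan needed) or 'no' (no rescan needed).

Answer: yes

Derivation:
Old min = -20 at index 6
Change at index 6: -20 -> 43
Index 6 WAS the min and new value 43 > old min -20. Must rescan other elements to find the new min.
Needs rescan: yes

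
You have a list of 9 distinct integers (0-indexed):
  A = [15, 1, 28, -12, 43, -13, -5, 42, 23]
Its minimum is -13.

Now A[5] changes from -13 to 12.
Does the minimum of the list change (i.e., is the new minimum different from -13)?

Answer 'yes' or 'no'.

Old min = -13
Change: A[5] -13 -> 12
Changed element was the min; new min must be rechecked.
New min = -12; changed? yes

Answer: yes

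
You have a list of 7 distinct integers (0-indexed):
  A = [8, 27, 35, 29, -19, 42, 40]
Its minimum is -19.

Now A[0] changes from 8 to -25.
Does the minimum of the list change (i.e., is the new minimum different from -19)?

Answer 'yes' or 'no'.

Old min = -19
Change: A[0] 8 -> -25
Changed element was NOT the min; min changes only if -25 < -19.
New min = -25; changed? yes

Answer: yes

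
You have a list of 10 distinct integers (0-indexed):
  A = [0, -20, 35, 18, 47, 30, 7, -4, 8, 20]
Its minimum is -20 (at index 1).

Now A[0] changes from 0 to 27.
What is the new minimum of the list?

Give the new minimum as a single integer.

Answer: -20

Derivation:
Old min = -20 (at index 1)
Change: A[0] 0 -> 27
Changed element was NOT the old min.
  New min = min(old_min, new_val) = min(-20, 27) = -20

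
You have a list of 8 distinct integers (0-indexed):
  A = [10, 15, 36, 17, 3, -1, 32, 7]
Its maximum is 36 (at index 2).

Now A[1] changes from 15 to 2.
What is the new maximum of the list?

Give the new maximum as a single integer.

Answer: 36

Derivation:
Old max = 36 (at index 2)
Change: A[1] 15 -> 2
Changed element was NOT the old max.
  New max = max(old_max, new_val) = max(36, 2) = 36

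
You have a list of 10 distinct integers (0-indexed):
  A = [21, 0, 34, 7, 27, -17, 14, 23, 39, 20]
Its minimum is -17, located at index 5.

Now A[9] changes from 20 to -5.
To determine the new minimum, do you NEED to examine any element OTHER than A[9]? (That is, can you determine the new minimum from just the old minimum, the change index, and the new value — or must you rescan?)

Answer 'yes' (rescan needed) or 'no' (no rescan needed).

Answer: no

Derivation:
Old min = -17 at index 5
Change at index 9: 20 -> -5
Index 9 was NOT the min. New min = min(-17, -5). No rescan of other elements needed.
Needs rescan: no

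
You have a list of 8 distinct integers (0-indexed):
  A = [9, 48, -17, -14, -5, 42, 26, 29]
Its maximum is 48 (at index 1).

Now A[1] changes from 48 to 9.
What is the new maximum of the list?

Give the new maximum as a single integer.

Answer: 42

Derivation:
Old max = 48 (at index 1)
Change: A[1] 48 -> 9
Changed element WAS the max -> may need rescan.
  Max of remaining elements: 42
  New max = max(9, 42) = 42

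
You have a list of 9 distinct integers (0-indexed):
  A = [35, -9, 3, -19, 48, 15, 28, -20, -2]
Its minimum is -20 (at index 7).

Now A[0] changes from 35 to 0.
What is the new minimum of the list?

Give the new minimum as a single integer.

Answer: -20

Derivation:
Old min = -20 (at index 7)
Change: A[0] 35 -> 0
Changed element was NOT the old min.
  New min = min(old_min, new_val) = min(-20, 0) = -20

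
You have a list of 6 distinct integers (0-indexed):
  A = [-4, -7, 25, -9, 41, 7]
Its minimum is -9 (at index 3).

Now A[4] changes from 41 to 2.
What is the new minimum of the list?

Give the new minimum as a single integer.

Old min = -9 (at index 3)
Change: A[4] 41 -> 2
Changed element was NOT the old min.
  New min = min(old_min, new_val) = min(-9, 2) = -9

Answer: -9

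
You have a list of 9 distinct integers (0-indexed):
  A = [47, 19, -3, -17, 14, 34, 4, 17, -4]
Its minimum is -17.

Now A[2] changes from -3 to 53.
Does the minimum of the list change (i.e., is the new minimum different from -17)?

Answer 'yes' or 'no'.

Old min = -17
Change: A[2] -3 -> 53
Changed element was NOT the min; min changes only if 53 < -17.
New min = -17; changed? no

Answer: no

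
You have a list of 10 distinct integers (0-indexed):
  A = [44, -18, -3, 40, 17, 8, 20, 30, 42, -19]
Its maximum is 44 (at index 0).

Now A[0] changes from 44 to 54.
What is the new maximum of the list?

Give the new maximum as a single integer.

Answer: 54

Derivation:
Old max = 44 (at index 0)
Change: A[0] 44 -> 54
Changed element WAS the max -> may need rescan.
  Max of remaining elements: 42
  New max = max(54, 42) = 54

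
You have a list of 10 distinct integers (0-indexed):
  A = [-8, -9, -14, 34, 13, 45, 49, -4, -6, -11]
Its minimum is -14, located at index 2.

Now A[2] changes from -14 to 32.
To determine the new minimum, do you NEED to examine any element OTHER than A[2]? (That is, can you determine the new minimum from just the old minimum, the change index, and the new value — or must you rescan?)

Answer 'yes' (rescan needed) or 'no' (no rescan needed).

Answer: yes

Derivation:
Old min = -14 at index 2
Change at index 2: -14 -> 32
Index 2 WAS the min and new value 32 > old min -14. Must rescan other elements to find the new min.
Needs rescan: yes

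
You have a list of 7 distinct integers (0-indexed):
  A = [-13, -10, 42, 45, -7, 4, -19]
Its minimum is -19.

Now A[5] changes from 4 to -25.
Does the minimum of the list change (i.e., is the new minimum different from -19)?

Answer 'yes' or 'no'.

Answer: yes

Derivation:
Old min = -19
Change: A[5] 4 -> -25
Changed element was NOT the min; min changes only if -25 < -19.
New min = -25; changed? yes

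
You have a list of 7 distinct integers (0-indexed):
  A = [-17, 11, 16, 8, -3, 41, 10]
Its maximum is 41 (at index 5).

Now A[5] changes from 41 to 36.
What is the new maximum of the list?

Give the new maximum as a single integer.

Answer: 36

Derivation:
Old max = 41 (at index 5)
Change: A[5] 41 -> 36
Changed element WAS the max -> may need rescan.
  Max of remaining elements: 16
  New max = max(36, 16) = 36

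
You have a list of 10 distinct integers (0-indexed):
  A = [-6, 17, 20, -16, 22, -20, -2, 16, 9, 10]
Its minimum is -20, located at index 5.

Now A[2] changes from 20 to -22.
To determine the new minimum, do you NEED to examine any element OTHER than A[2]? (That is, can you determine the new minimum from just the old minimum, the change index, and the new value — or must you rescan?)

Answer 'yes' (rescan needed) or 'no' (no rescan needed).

Answer: no

Derivation:
Old min = -20 at index 5
Change at index 2: 20 -> -22
Index 2 was NOT the min. New min = min(-20, -22). No rescan of other elements needed.
Needs rescan: no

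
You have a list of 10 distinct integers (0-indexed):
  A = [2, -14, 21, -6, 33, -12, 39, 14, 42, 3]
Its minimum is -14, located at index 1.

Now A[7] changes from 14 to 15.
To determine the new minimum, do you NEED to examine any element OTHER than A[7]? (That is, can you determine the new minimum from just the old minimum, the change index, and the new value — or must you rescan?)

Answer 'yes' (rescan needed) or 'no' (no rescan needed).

Answer: no

Derivation:
Old min = -14 at index 1
Change at index 7: 14 -> 15
Index 7 was NOT the min. New min = min(-14, 15). No rescan of other elements needed.
Needs rescan: no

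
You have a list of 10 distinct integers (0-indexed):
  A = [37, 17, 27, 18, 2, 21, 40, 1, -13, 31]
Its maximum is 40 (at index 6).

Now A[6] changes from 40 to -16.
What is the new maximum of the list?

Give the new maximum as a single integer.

Old max = 40 (at index 6)
Change: A[6] 40 -> -16
Changed element WAS the max -> may need rescan.
  Max of remaining elements: 37
  New max = max(-16, 37) = 37

Answer: 37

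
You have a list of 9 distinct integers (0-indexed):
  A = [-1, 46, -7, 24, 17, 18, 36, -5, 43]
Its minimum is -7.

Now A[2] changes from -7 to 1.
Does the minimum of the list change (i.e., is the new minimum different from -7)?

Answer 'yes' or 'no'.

Answer: yes

Derivation:
Old min = -7
Change: A[2] -7 -> 1
Changed element was the min; new min must be rechecked.
New min = -5; changed? yes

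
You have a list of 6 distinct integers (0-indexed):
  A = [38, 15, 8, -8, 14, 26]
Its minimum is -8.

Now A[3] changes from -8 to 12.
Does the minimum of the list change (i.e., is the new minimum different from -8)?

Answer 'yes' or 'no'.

Old min = -8
Change: A[3] -8 -> 12
Changed element was the min; new min must be rechecked.
New min = 8; changed? yes

Answer: yes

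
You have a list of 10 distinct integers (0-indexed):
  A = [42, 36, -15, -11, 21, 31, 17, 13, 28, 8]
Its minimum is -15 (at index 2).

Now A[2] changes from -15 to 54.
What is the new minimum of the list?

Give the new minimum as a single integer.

Answer: -11

Derivation:
Old min = -15 (at index 2)
Change: A[2] -15 -> 54
Changed element WAS the min. Need to check: is 54 still <= all others?
  Min of remaining elements: -11
  New min = min(54, -11) = -11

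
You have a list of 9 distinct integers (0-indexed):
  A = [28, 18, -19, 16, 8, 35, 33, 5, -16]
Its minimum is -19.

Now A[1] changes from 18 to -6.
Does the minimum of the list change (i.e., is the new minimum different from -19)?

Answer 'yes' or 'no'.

Old min = -19
Change: A[1] 18 -> -6
Changed element was NOT the min; min changes only if -6 < -19.
New min = -19; changed? no

Answer: no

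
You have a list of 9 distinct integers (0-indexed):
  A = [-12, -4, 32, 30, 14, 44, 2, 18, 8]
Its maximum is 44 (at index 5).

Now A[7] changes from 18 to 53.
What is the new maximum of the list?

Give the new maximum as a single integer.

Old max = 44 (at index 5)
Change: A[7] 18 -> 53
Changed element was NOT the old max.
  New max = max(old_max, new_val) = max(44, 53) = 53

Answer: 53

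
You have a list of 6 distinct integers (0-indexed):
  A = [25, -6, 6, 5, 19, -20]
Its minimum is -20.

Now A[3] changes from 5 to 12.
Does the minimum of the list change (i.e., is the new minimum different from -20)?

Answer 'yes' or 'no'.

Old min = -20
Change: A[3] 5 -> 12
Changed element was NOT the min; min changes only if 12 < -20.
New min = -20; changed? no

Answer: no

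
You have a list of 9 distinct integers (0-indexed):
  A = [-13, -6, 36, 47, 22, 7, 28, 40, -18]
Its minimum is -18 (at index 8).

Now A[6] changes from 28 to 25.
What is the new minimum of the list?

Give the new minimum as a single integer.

Old min = -18 (at index 8)
Change: A[6] 28 -> 25
Changed element was NOT the old min.
  New min = min(old_min, new_val) = min(-18, 25) = -18

Answer: -18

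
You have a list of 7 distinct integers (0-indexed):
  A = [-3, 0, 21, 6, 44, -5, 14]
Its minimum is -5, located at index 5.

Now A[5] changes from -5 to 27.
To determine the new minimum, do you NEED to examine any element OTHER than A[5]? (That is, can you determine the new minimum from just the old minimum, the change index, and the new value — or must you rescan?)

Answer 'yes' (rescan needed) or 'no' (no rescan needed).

Old min = -5 at index 5
Change at index 5: -5 -> 27
Index 5 WAS the min and new value 27 > old min -5. Must rescan other elements to find the new min.
Needs rescan: yes

Answer: yes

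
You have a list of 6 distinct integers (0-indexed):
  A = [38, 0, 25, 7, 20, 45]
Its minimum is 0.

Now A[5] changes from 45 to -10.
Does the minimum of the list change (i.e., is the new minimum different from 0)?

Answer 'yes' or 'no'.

Old min = 0
Change: A[5] 45 -> -10
Changed element was NOT the min; min changes only if -10 < 0.
New min = -10; changed? yes

Answer: yes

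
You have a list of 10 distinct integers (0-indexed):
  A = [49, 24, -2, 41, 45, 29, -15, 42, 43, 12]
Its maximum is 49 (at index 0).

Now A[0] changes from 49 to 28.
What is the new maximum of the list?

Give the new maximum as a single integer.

Answer: 45

Derivation:
Old max = 49 (at index 0)
Change: A[0] 49 -> 28
Changed element WAS the max -> may need rescan.
  Max of remaining elements: 45
  New max = max(28, 45) = 45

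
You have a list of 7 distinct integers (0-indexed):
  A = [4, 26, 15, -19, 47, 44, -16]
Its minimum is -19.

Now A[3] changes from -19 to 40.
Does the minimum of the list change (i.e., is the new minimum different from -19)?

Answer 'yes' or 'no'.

Old min = -19
Change: A[3] -19 -> 40
Changed element was the min; new min must be rechecked.
New min = -16; changed? yes

Answer: yes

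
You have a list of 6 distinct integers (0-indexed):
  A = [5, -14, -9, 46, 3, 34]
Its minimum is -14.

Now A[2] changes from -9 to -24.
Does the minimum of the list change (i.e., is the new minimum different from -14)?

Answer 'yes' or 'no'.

Answer: yes

Derivation:
Old min = -14
Change: A[2] -9 -> -24
Changed element was NOT the min; min changes only if -24 < -14.
New min = -24; changed? yes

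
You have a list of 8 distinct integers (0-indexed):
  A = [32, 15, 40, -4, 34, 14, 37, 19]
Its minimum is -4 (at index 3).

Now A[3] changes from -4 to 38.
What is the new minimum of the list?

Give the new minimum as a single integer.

Old min = -4 (at index 3)
Change: A[3] -4 -> 38
Changed element WAS the min. Need to check: is 38 still <= all others?
  Min of remaining elements: 14
  New min = min(38, 14) = 14

Answer: 14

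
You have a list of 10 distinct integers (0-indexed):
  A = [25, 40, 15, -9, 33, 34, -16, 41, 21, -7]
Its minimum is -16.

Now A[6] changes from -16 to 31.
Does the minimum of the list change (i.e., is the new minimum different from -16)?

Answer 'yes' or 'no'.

Old min = -16
Change: A[6] -16 -> 31
Changed element was the min; new min must be rechecked.
New min = -9; changed? yes

Answer: yes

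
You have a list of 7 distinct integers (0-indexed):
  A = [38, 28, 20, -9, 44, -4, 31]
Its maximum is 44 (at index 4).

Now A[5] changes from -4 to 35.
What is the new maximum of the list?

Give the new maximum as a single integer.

Old max = 44 (at index 4)
Change: A[5] -4 -> 35
Changed element was NOT the old max.
  New max = max(old_max, new_val) = max(44, 35) = 44

Answer: 44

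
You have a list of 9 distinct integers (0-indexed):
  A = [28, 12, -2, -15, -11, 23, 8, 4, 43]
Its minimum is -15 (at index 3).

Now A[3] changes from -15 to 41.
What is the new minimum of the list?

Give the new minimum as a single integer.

Answer: -11

Derivation:
Old min = -15 (at index 3)
Change: A[3] -15 -> 41
Changed element WAS the min. Need to check: is 41 still <= all others?
  Min of remaining elements: -11
  New min = min(41, -11) = -11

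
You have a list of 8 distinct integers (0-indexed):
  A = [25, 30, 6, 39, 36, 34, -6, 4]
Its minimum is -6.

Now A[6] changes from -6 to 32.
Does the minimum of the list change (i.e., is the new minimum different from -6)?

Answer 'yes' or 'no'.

Old min = -6
Change: A[6] -6 -> 32
Changed element was the min; new min must be rechecked.
New min = 4; changed? yes

Answer: yes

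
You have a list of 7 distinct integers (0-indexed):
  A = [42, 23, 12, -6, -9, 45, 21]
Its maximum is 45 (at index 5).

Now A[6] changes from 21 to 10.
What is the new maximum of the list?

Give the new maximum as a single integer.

Answer: 45

Derivation:
Old max = 45 (at index 5)
Change: A[6] 21 -> 10
Changed element was NOT the old max.
  New max = max(old_max, new_val) = max(45, 10) = 45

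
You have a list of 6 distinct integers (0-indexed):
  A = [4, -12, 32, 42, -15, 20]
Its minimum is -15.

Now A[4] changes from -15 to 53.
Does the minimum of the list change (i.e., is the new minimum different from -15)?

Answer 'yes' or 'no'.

Answer: yes

Derivation:
Old min = -15
Change: A[4] -15 -> 53
Changed element was the min; new min must be rechecked.
New min = -12; changed? yes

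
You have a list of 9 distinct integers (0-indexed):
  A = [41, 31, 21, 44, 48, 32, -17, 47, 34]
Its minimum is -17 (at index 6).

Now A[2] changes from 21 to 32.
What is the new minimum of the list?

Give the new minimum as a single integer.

Old min = -17 (at index 6)
Change: A[2] 21 -> 32
Changed element was NOT the old min.
  New min = min(old_min, new_val) = min(-17, 32) = -17

Answer: -17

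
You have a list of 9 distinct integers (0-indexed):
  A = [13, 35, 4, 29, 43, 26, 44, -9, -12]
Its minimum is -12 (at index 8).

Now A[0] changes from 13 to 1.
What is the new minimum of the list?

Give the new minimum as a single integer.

Answer: -12

Derivation:
Old min = -12 (at index 8)
Change: A[0] 13 -> 1
Changed element was NOT the old min.
  New min = min(old_min, new_val) = min(-12, 1) = -12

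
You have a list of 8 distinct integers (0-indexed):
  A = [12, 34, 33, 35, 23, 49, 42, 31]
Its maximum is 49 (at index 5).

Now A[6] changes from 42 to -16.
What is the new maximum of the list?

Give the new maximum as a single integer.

Answer: 49

Derivation:
Old max = 49 (at index 5)
Change: A[6] 42 -> -16
Changed element was NOT the old max.
  New max = max(old_max, new_val) = max(49, -16) = 49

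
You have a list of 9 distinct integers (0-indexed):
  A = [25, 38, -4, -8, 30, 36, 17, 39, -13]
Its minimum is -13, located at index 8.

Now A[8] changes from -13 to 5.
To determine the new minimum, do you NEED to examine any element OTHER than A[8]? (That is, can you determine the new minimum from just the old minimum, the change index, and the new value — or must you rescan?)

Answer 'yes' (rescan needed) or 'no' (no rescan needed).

Old min = -13 at index 8
Change at index 8: -13 -> 5
Index 8 WAS the min and new value 5 > old min -13. Must rescan other elements to find the new min.
Needs rescan: yes

Answer: yes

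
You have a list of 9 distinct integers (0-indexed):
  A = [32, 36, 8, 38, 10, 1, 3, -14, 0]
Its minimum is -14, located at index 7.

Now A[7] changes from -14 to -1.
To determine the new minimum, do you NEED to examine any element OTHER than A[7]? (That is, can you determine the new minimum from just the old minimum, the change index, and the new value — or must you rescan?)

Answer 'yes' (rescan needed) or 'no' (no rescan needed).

Old min = -14 at index 7
Change at index 7: -14 -> -1
Index 7 WAS the min and new value -1 > old min -14. Must rescan other elements to find the new min.
Needs rescan: yes

Answer: yes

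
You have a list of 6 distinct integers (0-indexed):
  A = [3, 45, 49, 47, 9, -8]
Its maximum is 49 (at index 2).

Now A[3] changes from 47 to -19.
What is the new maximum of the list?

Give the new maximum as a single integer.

Old max = 49 (at index 2)
Change: A[3] 47 -> -19
Changed element was NOT the old max.
  New max = max(old_max, new_val) = max(49, -19) = 49

Answer: 49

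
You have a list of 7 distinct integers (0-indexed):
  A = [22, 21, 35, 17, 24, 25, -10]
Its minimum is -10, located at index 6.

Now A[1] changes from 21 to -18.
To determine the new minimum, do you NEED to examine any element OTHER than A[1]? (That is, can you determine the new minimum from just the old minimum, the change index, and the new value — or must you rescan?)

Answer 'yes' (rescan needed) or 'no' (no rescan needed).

Old min = -10 at index 6
Change at index 1: 21 -> -18
Index 1 was NOT the min. New min = min(-10, -18). No rescan of other elements needed.
Needs rescan: no

Answer: no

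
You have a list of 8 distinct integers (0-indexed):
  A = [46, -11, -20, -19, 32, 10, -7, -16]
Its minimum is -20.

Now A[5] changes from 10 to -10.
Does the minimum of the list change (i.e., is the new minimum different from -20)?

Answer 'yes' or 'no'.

Old min = -20
Change: A[5] 10 -> -10
Changed element was NOT the min; min changes only if -10 < -20.
New min = -20; changed? no

Answer: no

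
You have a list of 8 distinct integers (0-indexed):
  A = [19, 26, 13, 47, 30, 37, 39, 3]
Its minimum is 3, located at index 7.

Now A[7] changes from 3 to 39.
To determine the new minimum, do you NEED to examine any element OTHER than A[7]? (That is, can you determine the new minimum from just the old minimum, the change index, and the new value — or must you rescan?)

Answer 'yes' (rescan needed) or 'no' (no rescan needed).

Answer: yes

Derivation:
Old min = 3 at index 7
Change at index 7: 3 -> 39
Index 7 WAS the min and new value 39 > old min 3. Must rescan other elements to find the new min.
Needs rescan: yes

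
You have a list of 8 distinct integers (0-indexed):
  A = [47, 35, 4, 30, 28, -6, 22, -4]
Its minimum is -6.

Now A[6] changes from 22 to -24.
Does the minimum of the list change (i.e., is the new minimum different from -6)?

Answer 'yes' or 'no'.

Answer: yes

Derivation:
Old min = -6
Change: A[6] 22 -> -24
Changed element was NOT the min; min changes only if -24 < -6.
New min = -24; changed? yes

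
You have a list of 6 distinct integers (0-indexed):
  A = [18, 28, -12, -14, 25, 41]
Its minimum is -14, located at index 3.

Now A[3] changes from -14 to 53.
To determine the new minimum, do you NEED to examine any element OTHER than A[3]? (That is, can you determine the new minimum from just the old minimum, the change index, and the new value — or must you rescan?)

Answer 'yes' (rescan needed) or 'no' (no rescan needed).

Old min = -14 at index 3
Change at index 3: -14 -> 53
Index 3 WAS the min and new value 53 > old min -14. Must rescan other elements to find the new min.
Needs rescan: yes

Answer: yes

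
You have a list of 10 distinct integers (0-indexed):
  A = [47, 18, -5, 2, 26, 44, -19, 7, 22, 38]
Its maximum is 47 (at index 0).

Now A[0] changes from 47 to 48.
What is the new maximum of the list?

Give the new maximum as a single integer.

Answer: 48

Derivation:
Old max = 47 (at index 0)
Change: A[0] 47 -> 48
Changed element WAS the max -> may need rescan.
  Max of remaining elements: 44
  New max = max(48, 44) = 48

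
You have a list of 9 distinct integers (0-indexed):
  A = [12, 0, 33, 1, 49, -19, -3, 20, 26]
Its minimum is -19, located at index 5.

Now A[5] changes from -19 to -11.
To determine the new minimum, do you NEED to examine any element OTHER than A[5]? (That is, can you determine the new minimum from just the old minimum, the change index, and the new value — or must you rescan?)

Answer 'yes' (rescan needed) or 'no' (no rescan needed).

Answer: yes

Derivation:
Old min = -19 at index 5
Change at index 5: -19 -> -11
Index 5 WAS the min and new value -11 > old min -19. Must rescan other elements to find the new min.
Needs rescan: yes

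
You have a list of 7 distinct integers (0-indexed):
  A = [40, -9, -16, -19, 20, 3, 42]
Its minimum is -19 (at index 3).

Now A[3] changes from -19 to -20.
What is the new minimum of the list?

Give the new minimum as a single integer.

Answer: -20

Derivation:
Old min = -19 (at index 3)
Change: A[3] -19 -> -20
Changed element WAS the min. Need to check: is -20 still <= all others?
  Min of remaining elements: -16
  New min = min(-20, -16) = -20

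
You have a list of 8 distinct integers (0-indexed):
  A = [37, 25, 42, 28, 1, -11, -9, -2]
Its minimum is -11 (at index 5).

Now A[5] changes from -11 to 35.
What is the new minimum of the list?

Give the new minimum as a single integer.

Old min = -11 (at index 5)
Change: A[5] -11 -> 35
Changed element WAS the min. Need to check: is 35 still <= all others?
  Min of remaining elements: -9
  New min = min(35, -9) = -9

Answer: -9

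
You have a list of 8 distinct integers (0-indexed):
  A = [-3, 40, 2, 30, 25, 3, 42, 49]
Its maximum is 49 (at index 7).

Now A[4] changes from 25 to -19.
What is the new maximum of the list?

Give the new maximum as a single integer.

Answer: 49

Derivation:
Old max = 49 (at index 7)
Change: A[4] 25 -> -19
Changed element was NOT the old max.
  New max = max(old_max, new_val) = max(49, -19) = 49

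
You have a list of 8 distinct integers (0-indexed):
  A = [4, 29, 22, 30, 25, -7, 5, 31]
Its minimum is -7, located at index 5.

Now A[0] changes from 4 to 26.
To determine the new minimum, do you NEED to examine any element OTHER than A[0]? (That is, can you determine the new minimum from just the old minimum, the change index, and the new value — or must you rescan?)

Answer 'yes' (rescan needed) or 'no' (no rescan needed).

Old min = -7 at index 5
Change at index 0: 4 -> 26
Index 0 was NOT the min. New min = min(-7, 26). No rescan of other elements needed.
Needs rescan: no

Answer: no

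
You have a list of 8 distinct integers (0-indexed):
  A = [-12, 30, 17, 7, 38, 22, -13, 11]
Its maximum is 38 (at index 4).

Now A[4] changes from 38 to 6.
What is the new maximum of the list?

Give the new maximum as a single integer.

Answer: 30

Derivation:
Old max = 38 (at index 4)
Change: A[4] 38 -> 6
Changed element WAS the max -> may need rescan.
  Max of remaining elements: 30
  New max = max(6, 30) = 30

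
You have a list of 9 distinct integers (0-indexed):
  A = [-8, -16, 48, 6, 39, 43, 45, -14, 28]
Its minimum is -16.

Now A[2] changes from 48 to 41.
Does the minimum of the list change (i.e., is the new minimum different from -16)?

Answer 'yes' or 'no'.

Answer: no

Derivation:
Old min = -16
Change: A[2] 48 -> 41
Changed element was NOT the min; min changes only if 41 < -16.
New min = -16; changed? no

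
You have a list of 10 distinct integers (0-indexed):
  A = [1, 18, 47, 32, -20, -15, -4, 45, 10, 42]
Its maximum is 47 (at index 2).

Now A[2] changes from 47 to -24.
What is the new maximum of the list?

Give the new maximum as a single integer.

Old max = 47 (at index 2)
Change: A[2] 47 -> -24
Changed element WAS the max -> may need rescan.
  Max of remaining elements: 45
  New max = max(-24, 45) = 45

Answer: 45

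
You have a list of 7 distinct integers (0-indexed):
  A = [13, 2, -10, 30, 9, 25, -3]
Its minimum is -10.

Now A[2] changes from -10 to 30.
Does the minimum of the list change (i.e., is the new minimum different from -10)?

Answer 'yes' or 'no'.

Old min = -10
Change: A[2] -10 -> 30
Changed element was the min; new min must be rechecked.
New min = -3; changed? yes

Answer: yes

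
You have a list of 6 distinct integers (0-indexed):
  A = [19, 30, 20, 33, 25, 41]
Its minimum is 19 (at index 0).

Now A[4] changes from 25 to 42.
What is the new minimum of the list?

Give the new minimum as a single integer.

Answer: 19

Derivation:
Old min = 19 (at index 0)
Change: A[4] 25 -> 42
Changed element was NOT the old min.
  New min = min(old_min, new_val) = min(19, 42) = 19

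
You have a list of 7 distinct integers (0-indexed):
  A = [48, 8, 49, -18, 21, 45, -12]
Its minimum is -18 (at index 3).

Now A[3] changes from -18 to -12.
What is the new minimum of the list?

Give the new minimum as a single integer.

Old min = -18 (at index 3)
Change: A[3] -18 -> -12
Changed element WAS the min. Need to check: is -12 still <= all others?
  Min of remaining elements: -12
  New min = min(-12, -12) = -12

Answer: -12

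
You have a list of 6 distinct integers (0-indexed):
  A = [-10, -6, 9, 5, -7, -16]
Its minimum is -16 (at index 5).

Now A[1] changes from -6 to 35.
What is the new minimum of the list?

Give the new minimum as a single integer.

Old min = -16 (at index 5)
Change: A[1] -6 -> 35
Changed element was NOT the old min.
  New min = min(old_min, new_val) = min(-16, 35) = -16

Answer: -16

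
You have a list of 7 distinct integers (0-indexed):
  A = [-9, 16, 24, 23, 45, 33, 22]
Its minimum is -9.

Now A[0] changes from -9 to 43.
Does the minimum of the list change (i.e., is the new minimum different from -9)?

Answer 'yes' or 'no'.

Answer: yes

Derivation:
Old min = -9
Change: A[0] -9 -> 43
Changed element was the min; new min must be rechecked.
New min = 16; changed? yes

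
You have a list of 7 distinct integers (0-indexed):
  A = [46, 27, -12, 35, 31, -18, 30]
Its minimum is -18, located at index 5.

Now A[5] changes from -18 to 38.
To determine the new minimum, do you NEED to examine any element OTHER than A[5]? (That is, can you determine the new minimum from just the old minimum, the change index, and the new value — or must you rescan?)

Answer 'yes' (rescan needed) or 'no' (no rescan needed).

Old min = -18 at index 5
Change at index 5: -18 -> 38
Index 5 WAS the min and new value 38 > old min -18. Must rescan other elements to find the new min.
Needs rescan: yes

Answer: yes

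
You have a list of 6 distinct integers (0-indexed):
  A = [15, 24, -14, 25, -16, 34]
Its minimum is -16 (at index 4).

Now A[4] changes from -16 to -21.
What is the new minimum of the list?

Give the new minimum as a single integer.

Old min = -16 (at index 4)
Change: A[4] -16 -> -21
Changed element WAS the min. Need to check: is -21 still <= all others?
  Min of remaining elements: -14
  New min = min(-21, -14) = -21

Answer: -21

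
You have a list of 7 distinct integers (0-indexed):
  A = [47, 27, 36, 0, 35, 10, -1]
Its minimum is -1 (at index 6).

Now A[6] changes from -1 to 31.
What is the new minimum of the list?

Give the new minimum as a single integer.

Answer: 0

Derivation:
Old min = -1 (at index 6)
Change: A[6] -1 -> 31
Changed element WAS the min. Need to check: is 31 still <= all others?
  Min of remaining elements: 0
  New min = min(31, 0) = 0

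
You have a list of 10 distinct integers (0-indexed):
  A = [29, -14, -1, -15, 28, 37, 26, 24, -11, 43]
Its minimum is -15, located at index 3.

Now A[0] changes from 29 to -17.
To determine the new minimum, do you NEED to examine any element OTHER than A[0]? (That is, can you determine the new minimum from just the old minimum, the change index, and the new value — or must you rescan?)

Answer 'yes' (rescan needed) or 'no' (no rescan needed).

Answer: no

Derivation:
Old min = -15 at index 3
Change at index 0: 29 -> -17
Index 0 was NOT the min. New min = min(-15, -17). No rescan of other elements needed.
Needs rescan: no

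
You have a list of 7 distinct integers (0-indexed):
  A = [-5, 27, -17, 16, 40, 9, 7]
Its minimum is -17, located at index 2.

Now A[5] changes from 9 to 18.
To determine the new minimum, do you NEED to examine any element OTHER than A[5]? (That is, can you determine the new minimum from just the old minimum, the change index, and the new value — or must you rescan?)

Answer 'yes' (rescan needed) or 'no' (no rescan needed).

Old min = -17 at index 2
Change at index 5: 9 -> 18
Index 5 was NOT the min. New min = min(-17, 18). No rescan of other elements needed.
Needs rescan: no

Answer: no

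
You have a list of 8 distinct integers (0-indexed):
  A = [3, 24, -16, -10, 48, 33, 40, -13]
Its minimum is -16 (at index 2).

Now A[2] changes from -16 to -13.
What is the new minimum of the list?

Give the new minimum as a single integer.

Answer: -13

Derivation:
Old min = -16 (at index 2)
Change: A[2] -16 -> -13
Changed element WAS the min. Need to check: is -13 still <= all others?
  Min of remaining elements: -13
  New min = min(-13, -13) = -13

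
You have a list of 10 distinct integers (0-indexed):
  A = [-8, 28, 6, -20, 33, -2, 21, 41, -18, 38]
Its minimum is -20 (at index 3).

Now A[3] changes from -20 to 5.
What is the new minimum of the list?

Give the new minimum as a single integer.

Old min = -20 (at index 3)
Change: A[3] -20 -> 5
Changed element WAS the min. Need to check: is 5 still <= all others?
  Min of remaining elements: -18
  New min = min(5, -18) = -18

Answer: -18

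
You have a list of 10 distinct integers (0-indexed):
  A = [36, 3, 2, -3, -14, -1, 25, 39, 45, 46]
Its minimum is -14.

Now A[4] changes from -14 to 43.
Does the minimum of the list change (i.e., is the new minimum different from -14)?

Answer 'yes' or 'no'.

Answer: yes

Derivation:
Old min = -14
Change: A[4] -14 -> 43
Changed element was the min; new min must be rechecked.
New min = -3; changed? yes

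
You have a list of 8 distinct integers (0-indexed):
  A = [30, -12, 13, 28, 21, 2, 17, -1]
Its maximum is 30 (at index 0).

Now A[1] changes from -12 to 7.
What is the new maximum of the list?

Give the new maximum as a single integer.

Answer: 30

Derivation:
Old max = 30 (at index 0)
Change: A[1] -12 -> 7
Changed element was NOT the old max.
  New max = max(old_max, new_val) = max(30, 7) = 30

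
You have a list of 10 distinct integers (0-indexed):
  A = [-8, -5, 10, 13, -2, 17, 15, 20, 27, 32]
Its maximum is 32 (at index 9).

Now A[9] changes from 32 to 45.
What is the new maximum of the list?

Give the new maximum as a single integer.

Answer: 45

Derivation:
Old max = 32 (at index 9)
Change: A[9] 32 -> 45
Changed element WAS the max -> may need rescan.
  Max of remaining elements: 27
  New max = max(45, 27) = 45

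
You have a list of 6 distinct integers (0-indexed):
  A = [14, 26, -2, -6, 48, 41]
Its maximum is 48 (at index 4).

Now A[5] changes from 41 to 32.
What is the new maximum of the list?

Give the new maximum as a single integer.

Answer: 48

Derivation:
Old max = 48 (at index 4)
Change: A[5] 41 -> 32
Changed element was NOT the old max.
  New max = max(old_max, new_val) = max(48, 32) = 48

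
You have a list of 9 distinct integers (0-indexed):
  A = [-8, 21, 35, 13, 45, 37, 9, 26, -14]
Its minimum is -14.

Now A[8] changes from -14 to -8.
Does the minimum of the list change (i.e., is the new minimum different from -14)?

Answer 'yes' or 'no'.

Answer: yes

Derivation:
Old min = -14
Change: A[8] -14 -> -8
Changed element was the min; new min must be rechecked.
New min = -8; changed? yes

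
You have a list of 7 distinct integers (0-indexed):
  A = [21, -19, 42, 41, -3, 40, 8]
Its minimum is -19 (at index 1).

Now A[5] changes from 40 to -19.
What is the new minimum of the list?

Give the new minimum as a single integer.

Old min = -19 (at index 1)
Change: A[5] 40 -> -19
Changed element was NOT the old min.
  New min = min(old_min, new_val) = min(-19, -19) = -19

Answer: -19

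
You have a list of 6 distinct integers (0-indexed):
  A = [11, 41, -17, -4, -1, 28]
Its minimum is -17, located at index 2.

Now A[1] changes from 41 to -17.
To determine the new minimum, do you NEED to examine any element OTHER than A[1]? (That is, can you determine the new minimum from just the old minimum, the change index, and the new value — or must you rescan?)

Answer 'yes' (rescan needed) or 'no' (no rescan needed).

Answer: no

Derivation:
Old min = -17 at index 2
Change at index 1: 41 -> -17
Index 1 was NOT the min. New min = min(-17, -17). No rescan of other elements needed.
Needs rescan: no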